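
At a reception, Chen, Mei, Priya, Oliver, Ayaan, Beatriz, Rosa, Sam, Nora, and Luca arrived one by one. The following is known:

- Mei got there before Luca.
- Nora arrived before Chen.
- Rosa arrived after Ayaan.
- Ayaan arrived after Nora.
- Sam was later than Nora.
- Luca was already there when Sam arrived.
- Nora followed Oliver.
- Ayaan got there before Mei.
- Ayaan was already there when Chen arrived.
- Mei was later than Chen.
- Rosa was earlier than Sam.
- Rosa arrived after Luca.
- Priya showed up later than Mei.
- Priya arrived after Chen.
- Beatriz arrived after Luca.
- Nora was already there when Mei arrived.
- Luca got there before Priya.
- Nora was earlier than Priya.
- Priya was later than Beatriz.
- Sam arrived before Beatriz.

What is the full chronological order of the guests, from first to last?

Oliver, Nora, Ayaan, Chen, Mei, Luca, Rosa, Sam, Beatriz, Priya

The constraints fix every adjacent pair, so only one ordering works:
Oliver → Nora → Ayaan → Chen → Mei → Luca → Rosa → Sam → Beatriz → Priya.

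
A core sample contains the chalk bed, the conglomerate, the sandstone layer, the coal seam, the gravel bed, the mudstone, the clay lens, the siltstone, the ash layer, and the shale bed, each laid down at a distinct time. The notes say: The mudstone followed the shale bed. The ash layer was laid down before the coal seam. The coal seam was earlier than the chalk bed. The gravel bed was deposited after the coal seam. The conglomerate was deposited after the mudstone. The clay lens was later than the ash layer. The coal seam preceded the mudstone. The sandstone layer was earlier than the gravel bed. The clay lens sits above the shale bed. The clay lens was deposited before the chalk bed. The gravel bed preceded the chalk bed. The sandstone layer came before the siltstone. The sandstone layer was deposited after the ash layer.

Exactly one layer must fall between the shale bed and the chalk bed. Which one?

Tracing the constraints gives the shale bed → the clay lens → the chalk bed, so the clay lens sits after the shale bed and before the chalk bed.
No other layer is forced both after the shale bed and before the chalk bed.

the clay lens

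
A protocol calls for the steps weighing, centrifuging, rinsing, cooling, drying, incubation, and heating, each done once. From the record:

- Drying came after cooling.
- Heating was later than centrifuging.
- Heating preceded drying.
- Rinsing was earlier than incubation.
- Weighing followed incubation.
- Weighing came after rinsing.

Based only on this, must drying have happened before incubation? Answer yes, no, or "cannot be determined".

No chain of stated constraints runs from drying to incubation, and none runs from incubation to drying either.
So the relative order of drying and incubation is not fixed by the given facts.

cannot be determined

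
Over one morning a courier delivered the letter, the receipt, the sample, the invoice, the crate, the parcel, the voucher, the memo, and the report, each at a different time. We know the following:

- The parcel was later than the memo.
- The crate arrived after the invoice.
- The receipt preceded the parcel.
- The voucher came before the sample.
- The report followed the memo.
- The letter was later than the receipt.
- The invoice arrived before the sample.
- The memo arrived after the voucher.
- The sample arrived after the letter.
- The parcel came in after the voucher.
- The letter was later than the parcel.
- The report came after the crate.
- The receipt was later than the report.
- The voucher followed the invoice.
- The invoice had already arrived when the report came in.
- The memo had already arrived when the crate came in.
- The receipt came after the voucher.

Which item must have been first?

the invoice

The invoice has a chain of constraints placing it before every other item, so the invoice must be first.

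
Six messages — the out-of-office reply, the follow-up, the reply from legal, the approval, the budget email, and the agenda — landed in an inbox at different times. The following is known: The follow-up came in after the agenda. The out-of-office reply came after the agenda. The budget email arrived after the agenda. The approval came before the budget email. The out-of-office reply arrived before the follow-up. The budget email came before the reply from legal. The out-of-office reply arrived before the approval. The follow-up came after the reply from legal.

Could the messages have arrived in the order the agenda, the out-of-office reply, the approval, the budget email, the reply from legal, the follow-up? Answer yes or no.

yes

Check each stated constraint against the proposed order — e.g. the out-of-office reply is ahead of the follow-up; the agenda is ahead of the follow-up. Every pair is in the required order; nothing is violated.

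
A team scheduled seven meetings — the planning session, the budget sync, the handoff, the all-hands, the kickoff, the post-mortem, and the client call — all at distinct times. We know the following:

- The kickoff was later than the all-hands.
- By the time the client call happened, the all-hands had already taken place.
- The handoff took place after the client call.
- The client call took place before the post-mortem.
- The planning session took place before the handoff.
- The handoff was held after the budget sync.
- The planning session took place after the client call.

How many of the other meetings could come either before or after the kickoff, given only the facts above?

5

Forced before the kickoff: the all-hands.
That leaves the budget sync, the client call, the handoff, the planning session, and the post-mortem with no forced order relative to the kickoff — 5.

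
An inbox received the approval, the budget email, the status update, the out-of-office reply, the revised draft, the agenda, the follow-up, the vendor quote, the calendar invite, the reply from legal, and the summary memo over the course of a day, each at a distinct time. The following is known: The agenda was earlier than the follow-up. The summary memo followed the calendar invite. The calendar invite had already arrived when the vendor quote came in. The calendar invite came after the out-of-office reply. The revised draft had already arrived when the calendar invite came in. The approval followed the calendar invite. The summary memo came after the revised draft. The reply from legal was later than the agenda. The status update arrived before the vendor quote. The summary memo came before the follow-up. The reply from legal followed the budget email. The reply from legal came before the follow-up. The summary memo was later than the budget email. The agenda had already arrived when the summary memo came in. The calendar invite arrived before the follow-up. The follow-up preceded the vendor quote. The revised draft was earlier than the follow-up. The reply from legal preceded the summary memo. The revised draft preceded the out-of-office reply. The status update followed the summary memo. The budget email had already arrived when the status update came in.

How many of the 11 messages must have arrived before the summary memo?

Directly stated before the summary memo: the agenda, the budget email, the calendar invite, the reply from legal, and the revised draft.
The out-of-office reply reaches the summary memo via the out-of-office reply → the calendar invite → the summary memo.
No chain forces the follow-up (or any of the others) ahead of the summary memo.
That's the agenda, the budget email, the calendar invite, the out-of-office reply, the reply from legal, and the revised draft — 6 in all.

6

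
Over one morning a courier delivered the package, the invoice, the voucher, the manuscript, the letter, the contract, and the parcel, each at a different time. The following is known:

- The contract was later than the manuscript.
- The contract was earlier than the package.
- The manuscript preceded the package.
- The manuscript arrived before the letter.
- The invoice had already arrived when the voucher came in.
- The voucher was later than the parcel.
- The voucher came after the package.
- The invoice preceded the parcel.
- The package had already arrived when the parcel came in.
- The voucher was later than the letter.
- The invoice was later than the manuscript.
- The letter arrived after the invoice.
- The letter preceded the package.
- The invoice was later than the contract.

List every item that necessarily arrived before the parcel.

Directly stated before the parcel: the invoice and the package.
The contract reaches the parcel via the contract → the invoice → the parcel.
The letter reaches the parcel via the letter → the package → the parcel.
The manuscript reaches the parcel via the manuscript → the invoice → the parcel.
No chain forces the voucher ahead of the parcel.

the contract, the invoice, the letter, the manuscript, the package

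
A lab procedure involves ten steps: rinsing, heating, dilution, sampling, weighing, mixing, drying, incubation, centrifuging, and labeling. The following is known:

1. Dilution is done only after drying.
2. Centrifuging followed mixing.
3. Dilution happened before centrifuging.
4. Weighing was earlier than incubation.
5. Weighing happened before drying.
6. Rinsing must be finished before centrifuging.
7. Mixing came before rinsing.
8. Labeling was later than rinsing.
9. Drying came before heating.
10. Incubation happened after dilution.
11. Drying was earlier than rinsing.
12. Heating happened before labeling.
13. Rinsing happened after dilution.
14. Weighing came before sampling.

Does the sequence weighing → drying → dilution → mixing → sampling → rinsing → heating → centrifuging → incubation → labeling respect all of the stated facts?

yes

Check each stated constraint against the proposed order — e.g. dilution is ahead of incubation; weighing is ahead of incubation. Every pair is in the required order; nothing is violated.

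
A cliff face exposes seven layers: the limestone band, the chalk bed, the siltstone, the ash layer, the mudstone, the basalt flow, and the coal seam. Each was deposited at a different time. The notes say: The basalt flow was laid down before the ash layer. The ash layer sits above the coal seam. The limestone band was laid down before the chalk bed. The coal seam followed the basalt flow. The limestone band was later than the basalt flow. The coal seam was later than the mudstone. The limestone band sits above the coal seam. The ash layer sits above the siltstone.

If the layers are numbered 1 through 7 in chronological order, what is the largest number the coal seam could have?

The coal seam must come before the ash layer, the chalk bed, and the limestone band — 3 layers forced after it.
Everything else can be placed before the coal seam in some valid order, so the coal seam can sit as late as position 7 − 3 = 4.

4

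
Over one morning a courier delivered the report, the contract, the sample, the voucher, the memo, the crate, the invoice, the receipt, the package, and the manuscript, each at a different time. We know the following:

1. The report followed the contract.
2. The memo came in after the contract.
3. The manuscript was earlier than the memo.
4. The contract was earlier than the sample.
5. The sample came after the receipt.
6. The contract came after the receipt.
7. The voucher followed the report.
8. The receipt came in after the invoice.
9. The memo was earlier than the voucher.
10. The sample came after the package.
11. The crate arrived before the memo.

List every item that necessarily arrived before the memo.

the contract, the crate, the invoice, the manuscript, the receipt

Directly stated before the memo: the contract, the crate, and the manuscript.
The invoice reaches the memo via the invoice → the receipt → the contract → the memo.
The receipt reaches the memo via the receipt → the contract → the memo.
No chain forces the sample (or any of the others) ahead of the memo.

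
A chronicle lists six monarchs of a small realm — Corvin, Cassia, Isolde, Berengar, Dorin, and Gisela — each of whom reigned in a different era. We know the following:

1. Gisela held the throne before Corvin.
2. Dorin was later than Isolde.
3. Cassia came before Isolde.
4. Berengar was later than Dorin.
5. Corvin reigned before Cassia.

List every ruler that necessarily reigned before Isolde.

Directly stated before Isolde: Cassia.
Corvin reaches Isolde via Corvin → Cassia → Isolde.
Gisela reaches Isolde via Gisela → Corvin → Cassia → Isolde.
No chain forces Dorin (or any of the others) ahead of Isolde.

Cassia, Corvin, Gisela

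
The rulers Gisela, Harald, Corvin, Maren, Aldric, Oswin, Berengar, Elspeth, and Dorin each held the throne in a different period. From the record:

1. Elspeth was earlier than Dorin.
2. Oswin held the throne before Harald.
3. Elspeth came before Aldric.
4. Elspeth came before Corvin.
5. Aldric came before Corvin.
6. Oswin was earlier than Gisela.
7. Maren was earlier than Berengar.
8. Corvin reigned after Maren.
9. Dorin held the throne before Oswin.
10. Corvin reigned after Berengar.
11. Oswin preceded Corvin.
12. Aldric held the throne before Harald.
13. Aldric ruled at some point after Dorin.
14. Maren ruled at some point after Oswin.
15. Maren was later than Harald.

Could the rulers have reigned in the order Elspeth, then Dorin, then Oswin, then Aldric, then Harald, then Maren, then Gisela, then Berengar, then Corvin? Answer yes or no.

Check each stated constraint against the proposed order — e.g. Oswin is ahead of Corvin; Elspeth is ahead of Corvin. Every pair is in the required order; nothing is violated.

yes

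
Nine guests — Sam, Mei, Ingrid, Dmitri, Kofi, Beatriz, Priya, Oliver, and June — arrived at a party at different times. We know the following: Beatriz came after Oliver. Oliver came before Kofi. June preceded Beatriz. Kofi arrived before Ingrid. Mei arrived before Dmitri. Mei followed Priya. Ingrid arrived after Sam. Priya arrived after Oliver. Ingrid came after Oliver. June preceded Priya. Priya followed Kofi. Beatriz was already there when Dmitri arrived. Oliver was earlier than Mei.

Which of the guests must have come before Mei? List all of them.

June, Kofi, Oliver, Priya

Directly stated before Mei: Oliver and Priya.
June reaches Mei via June → Priya → Mei.
Kofi reaches Mei via Kofi → Priya → Mei.
No chain forces Dmitri (or any of the others) ahead of Mei.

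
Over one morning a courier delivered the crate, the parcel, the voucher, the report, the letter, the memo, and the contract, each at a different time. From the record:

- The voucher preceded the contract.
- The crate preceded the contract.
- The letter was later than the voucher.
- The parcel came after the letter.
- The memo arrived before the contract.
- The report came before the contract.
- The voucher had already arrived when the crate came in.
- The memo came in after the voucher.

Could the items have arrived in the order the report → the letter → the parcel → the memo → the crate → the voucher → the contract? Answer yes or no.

no

The constraints require the voucher before the memo, but in the proposed sequence the memo appears ahead of the voucher. That one violation is enough.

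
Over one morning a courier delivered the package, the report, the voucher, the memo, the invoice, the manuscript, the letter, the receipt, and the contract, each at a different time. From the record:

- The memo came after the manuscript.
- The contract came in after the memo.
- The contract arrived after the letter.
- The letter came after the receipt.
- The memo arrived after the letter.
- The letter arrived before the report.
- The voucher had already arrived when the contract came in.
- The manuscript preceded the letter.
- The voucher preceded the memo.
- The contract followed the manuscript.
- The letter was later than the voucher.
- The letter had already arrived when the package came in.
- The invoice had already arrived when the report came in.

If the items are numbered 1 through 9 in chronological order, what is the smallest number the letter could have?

4

The manuscript, the receipt, and the voucher must all come before the letter — 3 forced predecessors.
Nothing else is forced ahead of the letter, so its earliest slot is position 3 + 1 = 4.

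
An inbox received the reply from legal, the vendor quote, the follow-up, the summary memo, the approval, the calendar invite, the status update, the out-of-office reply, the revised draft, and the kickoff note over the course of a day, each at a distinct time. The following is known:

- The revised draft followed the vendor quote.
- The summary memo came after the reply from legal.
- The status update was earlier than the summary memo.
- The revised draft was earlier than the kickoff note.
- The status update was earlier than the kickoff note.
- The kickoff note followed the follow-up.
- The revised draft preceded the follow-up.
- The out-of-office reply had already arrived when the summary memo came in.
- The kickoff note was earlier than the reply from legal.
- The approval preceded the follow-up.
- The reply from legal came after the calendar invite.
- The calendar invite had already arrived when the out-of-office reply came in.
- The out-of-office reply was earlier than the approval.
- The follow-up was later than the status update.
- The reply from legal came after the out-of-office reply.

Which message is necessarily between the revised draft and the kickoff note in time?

Tracing the constraints gives the revised draft → the follow-up → the kickoff note, so the follow-up sits after the revised draft and before the kickoff note.
No other message is forced both after the revised draft and before the kickoff note.

the follow-up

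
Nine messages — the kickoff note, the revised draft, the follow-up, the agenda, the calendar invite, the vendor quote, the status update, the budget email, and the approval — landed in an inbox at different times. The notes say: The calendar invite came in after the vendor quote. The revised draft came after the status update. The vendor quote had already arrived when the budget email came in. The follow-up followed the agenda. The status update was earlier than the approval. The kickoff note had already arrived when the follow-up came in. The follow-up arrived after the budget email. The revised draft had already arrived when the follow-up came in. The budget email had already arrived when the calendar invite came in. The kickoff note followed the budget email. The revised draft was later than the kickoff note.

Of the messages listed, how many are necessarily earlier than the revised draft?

Directly stated before the revised draft: the kickoff note and the status update.
The budget email reaches the revised draft via the budget email → the kickoff note → the revised draft.
The vendor quote reaches the revised draft via the vendor quote → the budget email → the kickoff note → the revised draft.
No chain forces the calendar invite (or any of the others) ahead of the revised draft.
That's the budget email, the kickoff note, the status update, and the vendor quote — 4 in all.

4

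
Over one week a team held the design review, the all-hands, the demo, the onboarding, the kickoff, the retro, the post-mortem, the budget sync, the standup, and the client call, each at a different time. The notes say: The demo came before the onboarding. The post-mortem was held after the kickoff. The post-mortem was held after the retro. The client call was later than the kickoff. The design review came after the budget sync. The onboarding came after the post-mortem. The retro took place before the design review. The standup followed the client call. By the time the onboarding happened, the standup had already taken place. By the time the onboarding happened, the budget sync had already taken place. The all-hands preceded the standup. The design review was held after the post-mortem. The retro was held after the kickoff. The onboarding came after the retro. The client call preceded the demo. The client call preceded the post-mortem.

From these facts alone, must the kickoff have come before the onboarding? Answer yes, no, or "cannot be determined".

yes

Chain the constraints: the kickoff → the post-mortem → the onboarding. Each link is directly stated, so the kickoff comes before the onboarding.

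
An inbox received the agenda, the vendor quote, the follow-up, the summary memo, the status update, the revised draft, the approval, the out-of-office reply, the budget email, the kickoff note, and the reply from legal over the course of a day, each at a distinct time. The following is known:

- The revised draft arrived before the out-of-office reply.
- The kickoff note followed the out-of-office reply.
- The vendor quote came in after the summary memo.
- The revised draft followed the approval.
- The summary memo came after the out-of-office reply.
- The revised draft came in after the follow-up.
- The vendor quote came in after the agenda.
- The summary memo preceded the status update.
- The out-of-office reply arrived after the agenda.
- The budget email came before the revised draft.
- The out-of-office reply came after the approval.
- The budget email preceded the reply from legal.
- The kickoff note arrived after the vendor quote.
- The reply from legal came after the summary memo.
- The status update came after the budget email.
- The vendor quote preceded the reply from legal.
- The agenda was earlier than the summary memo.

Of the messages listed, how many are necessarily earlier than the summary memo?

6

Directly stated before the summary memo: the agenda and the out-of-office reply.
The approval reaches the summary memo via the approval → the out-of-office reply → the summary memo.
The budget email reaches the summary memo via the budget email → the revised draft → the out-of-office reply → the summary memo.
The follow-up reaches the summary memo via the follow-up → the revised draft → the out-of-office reply → the summary memo.
Likewise the revised draft reaches the summary memo by chaining the stated constraints.
No chain forces the kickoff note (or any of the others) ahead of the summary memo.
That's the agenda, the approval, the budget email, the follow-up, the out-of-office reply, and the revised draft — 6 in all.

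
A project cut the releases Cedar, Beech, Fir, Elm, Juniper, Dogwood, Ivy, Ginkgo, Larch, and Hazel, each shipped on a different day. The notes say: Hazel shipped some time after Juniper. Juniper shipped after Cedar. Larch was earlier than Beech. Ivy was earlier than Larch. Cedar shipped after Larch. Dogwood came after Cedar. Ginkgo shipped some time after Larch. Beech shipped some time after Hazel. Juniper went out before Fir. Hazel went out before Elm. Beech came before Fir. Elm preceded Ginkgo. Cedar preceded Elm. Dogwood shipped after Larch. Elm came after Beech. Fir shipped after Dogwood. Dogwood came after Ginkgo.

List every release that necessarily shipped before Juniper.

Cedar, Ivy, Larch

Directly stated before Juniper: Cedar.
Ivy reaches Juniper via Ivy → Larch → Cedar → Juniper.
Larch reaches Juniper via Larch → Cedar → Juniper.
No chain forces Fir (or any of the others) ahead of Juniper.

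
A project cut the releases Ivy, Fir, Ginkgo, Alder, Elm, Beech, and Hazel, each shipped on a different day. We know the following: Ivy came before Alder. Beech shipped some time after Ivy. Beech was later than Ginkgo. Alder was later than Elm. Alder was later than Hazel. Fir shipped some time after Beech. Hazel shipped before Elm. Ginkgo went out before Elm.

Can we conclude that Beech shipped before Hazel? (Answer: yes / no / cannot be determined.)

cannot be determined

No chain of stated constraints runs from Beech to Hazel, and none runs from Hazel to Beech either.
So the relative order of Beech and Hazel is not fixed by the given facts.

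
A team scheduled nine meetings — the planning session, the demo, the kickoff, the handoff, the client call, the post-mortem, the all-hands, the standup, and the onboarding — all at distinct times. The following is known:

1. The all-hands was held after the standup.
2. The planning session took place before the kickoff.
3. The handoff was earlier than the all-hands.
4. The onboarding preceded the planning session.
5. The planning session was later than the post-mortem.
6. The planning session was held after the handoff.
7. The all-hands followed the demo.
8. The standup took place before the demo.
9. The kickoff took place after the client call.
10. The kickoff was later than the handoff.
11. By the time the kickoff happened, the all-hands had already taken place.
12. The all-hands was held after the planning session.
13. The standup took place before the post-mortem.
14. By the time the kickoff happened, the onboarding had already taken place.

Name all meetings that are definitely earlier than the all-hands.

Directly stated before the all-hands: the demo, the handoff, the planning session, and the standup.
The onboarding reaches the all-hands via the onboarding → the planning session → the all-hands.
The post-mortem reaches the all-hands via the post-mortem → the planning session → the all-hands.
No chain forces the kickoff (or any of the others) ahead of the all-hands.

the demo, the handoff, the onboarding, the planning session, the post-mortem, the standup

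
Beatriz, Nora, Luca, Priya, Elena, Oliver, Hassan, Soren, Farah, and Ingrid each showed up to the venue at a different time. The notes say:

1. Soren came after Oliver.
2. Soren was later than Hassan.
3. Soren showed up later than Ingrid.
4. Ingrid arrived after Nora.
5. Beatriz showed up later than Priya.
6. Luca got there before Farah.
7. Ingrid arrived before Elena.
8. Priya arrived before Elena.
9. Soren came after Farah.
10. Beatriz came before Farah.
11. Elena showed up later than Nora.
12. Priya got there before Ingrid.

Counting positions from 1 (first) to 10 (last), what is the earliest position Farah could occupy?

Beatriz, Luca, and Priya must all come before Farah — 3 forced predecessors.
Nothing else is forced ahead of Farah, so their earliest slot is position 3 + 1 = 4.

4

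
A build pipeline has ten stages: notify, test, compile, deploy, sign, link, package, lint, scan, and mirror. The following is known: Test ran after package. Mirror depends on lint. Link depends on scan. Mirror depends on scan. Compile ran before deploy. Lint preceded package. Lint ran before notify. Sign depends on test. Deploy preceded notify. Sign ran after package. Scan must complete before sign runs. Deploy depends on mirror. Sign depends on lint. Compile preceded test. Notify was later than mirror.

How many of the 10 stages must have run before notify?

5

Directly stated before notify: deploy, lint, and mirror.
Compile reaches notify via compile → deploy → notify.
Scan reaches notify via scan → mirror → notify.
That's compile, deploy, lint, mirror, and scan — 5 in all.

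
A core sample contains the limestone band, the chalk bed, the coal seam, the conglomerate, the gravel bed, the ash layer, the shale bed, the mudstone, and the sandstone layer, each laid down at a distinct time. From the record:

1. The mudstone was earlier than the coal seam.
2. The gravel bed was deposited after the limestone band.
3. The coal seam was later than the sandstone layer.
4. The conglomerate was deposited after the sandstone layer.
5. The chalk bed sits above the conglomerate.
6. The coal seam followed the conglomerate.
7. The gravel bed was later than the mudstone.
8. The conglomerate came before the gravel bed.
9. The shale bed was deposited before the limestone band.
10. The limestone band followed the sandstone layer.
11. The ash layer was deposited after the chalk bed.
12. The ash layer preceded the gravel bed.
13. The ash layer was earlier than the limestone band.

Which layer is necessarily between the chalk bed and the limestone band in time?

the ash layer

Tracing the constraints gives the chalk bed → the ash layer → the limestone band, so the ash layer sits after the chalk bed and before the limestone band.
No other layer is forced both after the chalk bed and before the limestone band.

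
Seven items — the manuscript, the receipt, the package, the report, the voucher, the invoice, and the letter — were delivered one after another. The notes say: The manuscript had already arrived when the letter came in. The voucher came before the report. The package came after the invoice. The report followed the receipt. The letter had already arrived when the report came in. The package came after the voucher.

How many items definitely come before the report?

Directly stated before the report: the letter, the receipt, and the voucher.
The manuscript reaches the report via the manuscript → the letter → the report.
No chain forces the package (or any of the others) ahead of the report.
That's the letter, the manuscript, the receipt, and the voucher — 4 in all.

4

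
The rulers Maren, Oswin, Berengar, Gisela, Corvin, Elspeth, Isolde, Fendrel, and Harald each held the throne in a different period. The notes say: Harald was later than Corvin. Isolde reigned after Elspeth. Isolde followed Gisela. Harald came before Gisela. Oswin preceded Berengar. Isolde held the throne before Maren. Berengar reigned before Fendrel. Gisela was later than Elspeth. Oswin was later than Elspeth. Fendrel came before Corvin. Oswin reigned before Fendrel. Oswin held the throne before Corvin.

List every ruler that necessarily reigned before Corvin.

Berengar, Elspeth, Fendrel, Oswin

Directly stated before Corvin: Fendrel and Oswin.
Berengar reaches Corvin via Berengar → Fendrel → Corvin.
Elspeth reaches Corvin via Elspeth → Oswin → Corvin.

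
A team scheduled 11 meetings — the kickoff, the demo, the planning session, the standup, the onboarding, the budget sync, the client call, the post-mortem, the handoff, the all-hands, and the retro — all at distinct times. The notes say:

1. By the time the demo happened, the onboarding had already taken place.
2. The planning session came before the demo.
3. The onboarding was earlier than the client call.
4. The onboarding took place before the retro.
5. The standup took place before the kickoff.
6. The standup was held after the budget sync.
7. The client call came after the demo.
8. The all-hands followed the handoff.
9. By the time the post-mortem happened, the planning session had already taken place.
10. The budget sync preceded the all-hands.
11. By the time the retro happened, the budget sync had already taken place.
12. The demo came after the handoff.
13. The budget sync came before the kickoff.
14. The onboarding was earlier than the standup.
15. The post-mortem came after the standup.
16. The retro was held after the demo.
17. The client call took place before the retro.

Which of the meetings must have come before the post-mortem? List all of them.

Directly stated before the post-mortem: the planning session and the standup.
The budget sync reaches the post-mortem via the budget sync → the standup → the post-mortem.
The onboarding reaches the post-mortem via the onboarding → the standup → the post-mortem.
No chain forces the kickoff (or any of the others) ahead of the post-mortem.

the budget sync, the onboarding, the planning session, the standup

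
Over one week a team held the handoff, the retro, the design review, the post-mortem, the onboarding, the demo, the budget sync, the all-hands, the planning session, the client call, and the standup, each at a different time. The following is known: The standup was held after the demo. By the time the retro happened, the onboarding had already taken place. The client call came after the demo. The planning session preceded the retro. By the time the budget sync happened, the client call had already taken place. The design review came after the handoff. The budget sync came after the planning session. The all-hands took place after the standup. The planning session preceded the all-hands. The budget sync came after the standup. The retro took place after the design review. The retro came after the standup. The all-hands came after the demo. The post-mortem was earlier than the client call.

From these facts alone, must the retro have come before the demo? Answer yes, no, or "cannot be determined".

no

Tracing the constraints gives the demo → the standup → the retro, so the demo must come before the retro.
That means the retro cannot be before the demo.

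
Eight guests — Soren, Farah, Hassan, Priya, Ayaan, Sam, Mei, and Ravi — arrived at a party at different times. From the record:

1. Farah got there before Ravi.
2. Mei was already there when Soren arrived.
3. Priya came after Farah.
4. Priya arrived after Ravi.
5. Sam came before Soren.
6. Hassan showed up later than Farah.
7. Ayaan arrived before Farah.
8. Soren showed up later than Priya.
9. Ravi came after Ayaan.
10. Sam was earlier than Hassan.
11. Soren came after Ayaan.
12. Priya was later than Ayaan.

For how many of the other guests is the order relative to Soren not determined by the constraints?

Forced before Soren: Ayaan, Farah, Mei, Priya, Ravi, and Sam.
That leaves Hassan with no forced order relative to Soren — 1.

1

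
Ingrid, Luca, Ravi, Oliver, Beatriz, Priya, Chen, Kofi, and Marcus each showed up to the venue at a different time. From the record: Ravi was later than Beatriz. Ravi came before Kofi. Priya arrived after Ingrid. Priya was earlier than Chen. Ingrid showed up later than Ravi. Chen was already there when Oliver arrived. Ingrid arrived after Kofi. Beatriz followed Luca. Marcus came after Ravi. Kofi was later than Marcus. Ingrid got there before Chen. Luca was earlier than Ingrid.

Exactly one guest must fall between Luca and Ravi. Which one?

Beatriz

Tracing the constraints gives Luca → Beatriz → Ravi, so Beatriz sits after Luca and before Ravi.
No other guest is forced both after Luca and before Ravi.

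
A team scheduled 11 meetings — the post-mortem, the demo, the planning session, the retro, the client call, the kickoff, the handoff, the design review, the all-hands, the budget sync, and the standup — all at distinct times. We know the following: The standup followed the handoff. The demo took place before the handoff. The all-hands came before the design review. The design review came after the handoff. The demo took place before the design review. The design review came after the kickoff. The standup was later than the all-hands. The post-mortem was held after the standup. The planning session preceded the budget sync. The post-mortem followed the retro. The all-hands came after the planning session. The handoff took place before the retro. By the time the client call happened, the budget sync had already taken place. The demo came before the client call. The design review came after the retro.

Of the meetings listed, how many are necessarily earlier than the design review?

6

Directly stated before the design review: the all-hands, the demo, the handoff, the kickoff, and the retro.
The planning session reaches the design review via the planning session → the all-hands → the design review.
No chain forces the post-mortem (or any of the others) ahead of the design review.
That's the all-hands, the demo, the handoff, the kickoff, the planning session, and the retro — 6 in all.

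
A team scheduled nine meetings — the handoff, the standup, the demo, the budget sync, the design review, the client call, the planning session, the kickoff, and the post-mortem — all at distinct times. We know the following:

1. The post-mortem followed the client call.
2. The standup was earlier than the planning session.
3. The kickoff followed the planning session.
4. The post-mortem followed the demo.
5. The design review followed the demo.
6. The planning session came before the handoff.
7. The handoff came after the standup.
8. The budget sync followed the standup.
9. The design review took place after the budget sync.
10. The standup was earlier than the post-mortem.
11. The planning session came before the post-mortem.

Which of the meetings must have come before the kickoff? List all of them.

the planning session, the standup

Directly stated before the kickoff: the planning session.
The standup reaches the kickoff via the standup → the planning session → the kickoff.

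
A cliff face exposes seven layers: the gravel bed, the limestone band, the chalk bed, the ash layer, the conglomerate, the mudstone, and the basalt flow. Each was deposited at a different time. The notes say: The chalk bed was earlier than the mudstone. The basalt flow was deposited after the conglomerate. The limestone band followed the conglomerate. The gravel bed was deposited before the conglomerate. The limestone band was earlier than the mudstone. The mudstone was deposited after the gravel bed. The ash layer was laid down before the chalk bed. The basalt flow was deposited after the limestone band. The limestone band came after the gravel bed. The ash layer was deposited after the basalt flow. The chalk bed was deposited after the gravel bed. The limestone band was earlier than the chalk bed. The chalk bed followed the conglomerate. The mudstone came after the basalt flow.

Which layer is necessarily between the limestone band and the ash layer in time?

the basalt flow

Tracing the constraints gives the limestone band → the basalt flow → the ash layer, so the basalt flow sits after the limestone band and before the ash layer.
No other layer is forced both after the limestone band and before the ash layer.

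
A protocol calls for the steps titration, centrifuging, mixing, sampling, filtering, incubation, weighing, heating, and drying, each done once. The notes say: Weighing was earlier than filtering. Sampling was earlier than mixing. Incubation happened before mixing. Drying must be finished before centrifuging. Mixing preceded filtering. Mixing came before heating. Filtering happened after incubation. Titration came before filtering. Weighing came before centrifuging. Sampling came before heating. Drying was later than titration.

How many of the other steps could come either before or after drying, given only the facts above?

Forced before drying: titration; forced after drying: centrifuging.
That leaves filtering, heating, incubation, mixing, sampling, and weighing with no forced order relative to drying — 6.

6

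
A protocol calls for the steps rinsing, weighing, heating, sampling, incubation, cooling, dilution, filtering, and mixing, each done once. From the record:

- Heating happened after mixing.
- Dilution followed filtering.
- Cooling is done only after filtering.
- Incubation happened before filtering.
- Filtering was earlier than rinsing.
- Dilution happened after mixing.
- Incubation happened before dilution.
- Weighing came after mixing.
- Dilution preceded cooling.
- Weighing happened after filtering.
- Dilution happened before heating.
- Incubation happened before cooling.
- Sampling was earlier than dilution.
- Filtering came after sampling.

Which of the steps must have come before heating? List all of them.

dilution, filtering, incubation, mixing, sampling

Directly stated before heating: dilution and mixing.
Filtering reaches heating via filtering → dilution → heating.
Incubation reaches heating via incubation → dilution → heating.
Sampling reaches heating via sampling → dilution → heating.
No chain forces weighing (or any of the others) ahead of heating.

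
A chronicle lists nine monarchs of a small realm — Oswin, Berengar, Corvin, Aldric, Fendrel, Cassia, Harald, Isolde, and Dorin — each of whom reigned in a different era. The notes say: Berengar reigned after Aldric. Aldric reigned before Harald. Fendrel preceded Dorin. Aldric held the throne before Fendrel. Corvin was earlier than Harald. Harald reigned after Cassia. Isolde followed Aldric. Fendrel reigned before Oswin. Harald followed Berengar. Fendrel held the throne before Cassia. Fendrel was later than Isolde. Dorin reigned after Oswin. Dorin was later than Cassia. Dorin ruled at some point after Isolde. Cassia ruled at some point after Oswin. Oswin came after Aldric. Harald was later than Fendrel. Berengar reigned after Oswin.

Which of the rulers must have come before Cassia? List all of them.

Aldric, Fendrel, Isolde, Oswin

Directly stated before Cassia: Fendrel and Oswin.
Aldric reaches Cassia via Aldric → Oswin → Cassia.
Isolde reaches Cassia via Isolde → Fendrel → Cassia.
No chain forces Berengar (or any of the others) ahead of Cassia.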